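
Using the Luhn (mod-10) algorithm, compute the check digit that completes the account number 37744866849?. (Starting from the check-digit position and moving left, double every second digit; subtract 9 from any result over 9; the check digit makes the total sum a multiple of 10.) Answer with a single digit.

3

Partial digits right→left: 9 4 8 6 6 8 4 4 7 7 3
Double every second digit counting from the check-digit position (so the 1st, 3rd, 5th, ... of the partial from the right).
  doubled (with −9 where >9): 9 7 3 8 5 6 → sum 38
  kept as-is: 4 6 8 4 7 → sum 29
Total = 38 + 29 = 67.
Check digit = (10 − (67 mod 10)) mod 10 = 3.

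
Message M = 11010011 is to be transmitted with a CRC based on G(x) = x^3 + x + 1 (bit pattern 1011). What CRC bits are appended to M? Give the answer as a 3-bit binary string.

Append 3 zeros: 11010011000. Divide by 1011 (XOR where the leading bit is 1):
  pos 0: 1101 XOR 1011 = 0110
  pos 1: 1100 XOR 1011 = 0111
  pos 2: 1110 XOR 1011 = 0101
  pos 3: 1011 XOR 1011 = 0000
  pos 7: 1000 XOR 1011 = 0011
Remainder (last 3 bits) = 011. This is the CRC / FCS.

011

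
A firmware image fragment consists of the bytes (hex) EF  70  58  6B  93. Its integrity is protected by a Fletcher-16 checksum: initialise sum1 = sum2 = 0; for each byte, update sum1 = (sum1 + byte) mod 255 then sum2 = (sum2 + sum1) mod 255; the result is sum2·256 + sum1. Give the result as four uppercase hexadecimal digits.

E4B7

Running sums (mod 255):
  after byte 0 (EF): sum1=239, sum2=239
  after byte 1 (70): sum1=96, sum2=80
  after byte 2 (58): sum1=184, sum2=9
  after byte 3 (6B): sum1=36, sum2=45
  after byte 4 (93): sum1=183, sum2=228
Checksum = sum2·256 + sum1 = 228·256 + 183 = 58551 = 0xE4B7.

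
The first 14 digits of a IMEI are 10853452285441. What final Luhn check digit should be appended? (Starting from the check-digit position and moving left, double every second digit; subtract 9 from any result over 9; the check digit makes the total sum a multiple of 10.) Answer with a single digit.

2

Partial digits right→left: 1 4 4 5 8 2 2 5 4 3 5 8 0 1
Double every second digit counting from the check-digit position (so the 1st, 3rd, 5th, ... of the partial from the right).
  doubled (with −9 where >9): 2 8 7 4 8 1 0 → sum 30
  kept as-is: 4 5 2 5 3 8 1 → sum 28
Total = 30 + 28 = 58.
Check digit = (10 − (58 mod 10)) mod 10 = 2.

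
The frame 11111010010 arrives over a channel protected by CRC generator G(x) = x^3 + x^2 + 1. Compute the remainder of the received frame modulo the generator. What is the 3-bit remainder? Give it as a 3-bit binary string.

001

Modulo-2 division of 11111010010 by 1101:
  pos 0: 1111 XOR 1101 = 0010
  pos 2: 1010 XOR 1101 = 0111
  pos 3: 1111 XOR 1101 = 0010
  pos 5: 1000 XOR 1101 = 0101
  pos 6: 1011 XOR 1101 = 0110
  pos 7: 1100 XOR 1101 = 0001
Remainder = 001 (nonzero — an error is detected).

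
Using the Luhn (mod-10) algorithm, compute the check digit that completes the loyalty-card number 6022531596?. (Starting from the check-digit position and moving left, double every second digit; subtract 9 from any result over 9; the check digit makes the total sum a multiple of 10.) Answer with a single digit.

Partial digits right→left: 6 9 5 1 3 5 2 2 0 6
Double every second digit counting from the check-digit position (so the 1st, 3rd, 5th, ... of the partial from the right).
  doubled (with −9 where >9): 3 1 6 4 0 → sum 14
  kept as-is: 9 1 5 2 6 → sum 23
Total = 14 + 23 = 37.
Check digit = (10 − (37 mod 10)) mod 10 = 3.

3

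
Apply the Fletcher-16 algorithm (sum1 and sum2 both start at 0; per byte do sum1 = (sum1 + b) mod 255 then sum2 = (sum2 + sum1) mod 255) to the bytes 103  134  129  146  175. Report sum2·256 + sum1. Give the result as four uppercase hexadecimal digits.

78B1

Running sums (mod 255):
  after byte 0 (103): sum1=103, sum2=103
  after byte 1 (134): sum1=237, sum2=85
  after byte 2 (129): sum1=111, sum2=196
  after byte 3 (146): sum1=2, sum2=198
  after byte 4 (175): sum1=177, sum2=120
Checksum = sum2·256 + sum1 = 120·256 + 177 = 30897 = 0x78B1.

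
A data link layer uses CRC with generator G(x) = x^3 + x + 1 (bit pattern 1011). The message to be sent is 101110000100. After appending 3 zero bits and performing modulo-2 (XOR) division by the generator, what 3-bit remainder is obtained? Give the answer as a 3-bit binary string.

Append 3 zeros: 101110000100000. Divide by 1011 (XOR where the leading bit is 1):
  pos 0: 1011 XOR 1011 = 0000
  pos 4: 1000 XOR 1011 = 0011
  pos 6: 1101 XOR 1011 = 0110
  pos 7: 1100 XOR 1011 = 0111
  pos 8: 1110 XOR 1011 = 0101
  pos 9: 1010 XOR 1011 = 0001
Remainder (last 3 bits) = 100. This is the CRC / FCS.

100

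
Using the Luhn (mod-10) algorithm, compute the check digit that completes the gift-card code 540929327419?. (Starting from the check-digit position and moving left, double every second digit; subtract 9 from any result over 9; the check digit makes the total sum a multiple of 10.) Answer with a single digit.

Partial digits right→left: 9 1 4 7 2 3 9 2 9 0 4 5
Double every second digit counting from the check-digit position (so the 1st, 3rd, 5th, ... of the partial from the right).
  doubled (with −9 where >9): 9 8 4 9 9 8 → sum 47
  kept as-is: 1 7 3 2 0 5 → sum 18
Total = 47 + 18 = 65.
Check digit = (10 − (65 mod 10)) mod 10 = 5.

5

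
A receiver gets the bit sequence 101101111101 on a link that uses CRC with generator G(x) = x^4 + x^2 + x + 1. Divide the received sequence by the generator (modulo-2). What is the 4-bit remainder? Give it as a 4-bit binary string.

1110

Modulo-2 division of 101101111101 by 10111:
  pos 0: 10110 XOR 10111 = 00001
  pos 4: 11111 XOR 10111 = 01000
  pos 5: 10001 XOR 10111 = 00110
  pos 7: 11001 XOR 10111 = 01110
Remainder = 1110 (nonzero — an error is detected).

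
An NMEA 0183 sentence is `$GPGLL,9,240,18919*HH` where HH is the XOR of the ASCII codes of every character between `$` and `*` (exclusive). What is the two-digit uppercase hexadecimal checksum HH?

4B

XOR the ASCII codes of the payload characters:
  'G' = 0x47 → acc = 0x47
  'P' = 0x50 → acc = 0x17
  'G' = 0x47 → acc = 0x50
  'L' = 0x4C → acc = 0x1C
  'L' = 0x4C → acc = 0x50
  ',' = 0x2C → acc = 0x7C
  '9' = 0x39 → acc = 0x45
  ',' = 0x2C → acc = 0x69
  '2' = 0x32 → acc = 0x5B
  '4' = 0x34 → acc = 0x6F
  '0' = 0x30 → acc = 0x5F
  ',' = 0x2C → acc = 0x73
  '1' = 0x31 → acc = 0x42
  '8' = 0x38 → acc = 0x7A
  '9' = 0x39 → acc = 0x43
  '1' = 0x31 → acc = 0x72
  '9' = 0x39 → acc = 0x4B
Checksum = 0x4B.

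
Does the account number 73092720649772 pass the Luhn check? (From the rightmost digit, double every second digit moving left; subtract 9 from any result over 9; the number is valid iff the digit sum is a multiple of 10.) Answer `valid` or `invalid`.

From the right, keep odd positions and double even positions (subtract 9 from any doubled value over 9):
  doubled (positions 2,4,...): 5 9 3 4 4 0 5 → sum 30
  kept (positions 1,3,...): 2 7 4 0 7 9 3 → sum 32
Total = 62.
62 mod 10 = 2, so the number is invalid.

invalid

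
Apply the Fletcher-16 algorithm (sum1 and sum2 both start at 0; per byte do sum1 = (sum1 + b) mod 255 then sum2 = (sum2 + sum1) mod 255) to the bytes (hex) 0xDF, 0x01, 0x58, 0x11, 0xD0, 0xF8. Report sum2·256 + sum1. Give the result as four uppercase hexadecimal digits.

Running sums (mod 255):
  after byte 0 (0xDF): sum1=223, sum2=223
  after byte 1 (0x01): sum1=224, sum2=192
  after byte 2 (0x58): sum1=57, sum2=249
  after byte 3 (0x11): sum1=74, sum2=68
  after byte 4 (0xD0): sum1=27, sum2=95
  after byte 5 (0xF8): sum1=20, sum2=115
Checksum = sum2·256 + sum1 = 115·256 + 20 = 29460 = 0x7314.

7314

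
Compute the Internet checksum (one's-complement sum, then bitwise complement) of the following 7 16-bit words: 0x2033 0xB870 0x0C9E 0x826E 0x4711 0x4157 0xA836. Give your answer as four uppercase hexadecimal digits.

One's-complement addition (fold any carry out of bit 15 back into bit 0):
  0x2033 + 0xB870 = 0x0D8A3
  0xD8A3 + 0x0C9E = 0x0E541
  0xE541 + 0x826E = 0x167AF → wrap carry → 0x67B0
  0x67B0 + 0x4711 = 0x0AEC1
  0xAEC1 + 0x4157 = 0x0F018
  0xF018 + 0xA836 = 0x1984E → wrap carry → 0x984F
One's-complement sum = 0x984F.
Checksum = ~0x984F & 0xFFFF = 0x67B0.

67B0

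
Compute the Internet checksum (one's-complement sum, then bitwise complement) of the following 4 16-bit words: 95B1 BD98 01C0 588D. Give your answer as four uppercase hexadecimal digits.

One's-complement addition (fold any carry out of bit 15 back into bit 0):
  0x95B1 + 0xBD98 = 0x15349 → wrap carry → 0x534A
  0x534A + 0x01C0 = 0x0550A
  0x550A + 0x588D = 0x0AD97
One's-complement sum = 0xAD97.
Checksum = ~0xAD97 & 0xFFFF = 0x5268.

5268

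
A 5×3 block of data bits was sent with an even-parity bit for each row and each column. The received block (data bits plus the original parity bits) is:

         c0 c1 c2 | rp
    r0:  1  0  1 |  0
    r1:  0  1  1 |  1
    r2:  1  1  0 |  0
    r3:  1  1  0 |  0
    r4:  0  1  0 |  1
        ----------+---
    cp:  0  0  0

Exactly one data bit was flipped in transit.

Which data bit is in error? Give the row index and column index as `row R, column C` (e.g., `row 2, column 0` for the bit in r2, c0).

row 1, column 0

Recompute each row's even parity and compare to rp:
  r0: data parity 0, sent rp 0 → ok
  r1: data parity 0, sent rp 1 → mismatch
  r2: data parity 0, sent rp 0 → ok
  r3: data parity 0, sent rp 0 → ok
  r4: data parity 1, sent rp 1 → ok
Recompute each column's even parity and compare to cp:
  c0: data parity 1, sent cp 0 → mismatch
  c1: data parity 0, sent cp 0 → ok
  c2: data parity 0, sent cp 0 → ok
Exactly one row (r1) and one column (c0) fail → the flipped bit is at their intersection.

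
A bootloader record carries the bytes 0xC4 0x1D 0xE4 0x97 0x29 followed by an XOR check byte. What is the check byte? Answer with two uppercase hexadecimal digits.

XOR the bytes together:
  start with 0xC4
  0xC4 ⊕ 0x1D = 0xD9
  0xD9 ⊕ 0xE4 = 0x3D
  0x3D ⊕ 0x97 = 0xAA
  0xAA ⊕ 0x29 = 0x83

83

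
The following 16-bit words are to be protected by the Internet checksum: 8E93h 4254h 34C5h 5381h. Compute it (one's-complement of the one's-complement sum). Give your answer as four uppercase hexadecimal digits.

A6D1

One's-complement addition (fold any carry out of bit 15 back into bit 0):
  0x8E93 + 0x4254 = 0x0D0E7
  0xD0E7 + 0x34C5 = 0x105AC → wrap carry → 0x05AD
  0x05AD + 0x5381 = 0x0592E
One's-complement sum = 0x592E.
Checksum = ~0x592E & 0xFFFF = 0xA6D1.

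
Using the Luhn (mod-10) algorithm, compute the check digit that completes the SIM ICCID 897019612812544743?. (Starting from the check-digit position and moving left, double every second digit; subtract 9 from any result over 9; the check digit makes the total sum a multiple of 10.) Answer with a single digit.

Partial digits right→left: 3 4 7 4 4 5 2 1 8 2 1 6 9 1 0 7 9 8
Double every second digit counting from the check-digit position (so the 1st, 3rd, 5th, ... of the partial from the right).
  doubled (with −9 where >9): 6 5 8 4 7 2 9 0 9 → sum 50
  kept as-is: 4 4 5 1 2 6 1 7 8 → sum 38
Total = 50 + 38 = 88.
Check digit = (10 − (88 mod 10)) mod 10 = 2.

2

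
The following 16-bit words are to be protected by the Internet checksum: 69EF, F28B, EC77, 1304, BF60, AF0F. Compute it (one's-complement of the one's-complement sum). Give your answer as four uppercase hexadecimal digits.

3598

One's-complement addition (fold any carry out of bit 15 back into bit 0):
  0x69EF + 0xF28B = 0x15C7A → wrap carry → 0x5C7B
  0x5C7B + 0xEC77 = 0x148F2 → wrap carry → 0x48F3
  0x48F3 + 0x1304 = 0x05BF7
  0x5BF7 + 0xBF60 = 0x11B57 → wrap carry → 0x1B58
  0x1B58 + 0xAF0F = 0x0CA67
One's-complement sum = 0xCA67.
Checksum = ~0xCA67 & 0xFFFF = 0x3598.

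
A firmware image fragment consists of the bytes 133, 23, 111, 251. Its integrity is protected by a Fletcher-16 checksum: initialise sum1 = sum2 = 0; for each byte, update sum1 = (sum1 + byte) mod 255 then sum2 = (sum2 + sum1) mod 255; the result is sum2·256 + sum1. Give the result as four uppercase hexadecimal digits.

3608

Running sums (mod 255):
  after byte 0 (133): sum1=133, sum2=133
  after byte 1 (23): sum1=156, sum2=34
  after byte 2 (111): sum1=12, sum2=46
  after byte 3 (251): sum1=8, sum2=54
Checksum = sum2·256 + sum1 = 54·256 + 8 = 13832 = 0x3608.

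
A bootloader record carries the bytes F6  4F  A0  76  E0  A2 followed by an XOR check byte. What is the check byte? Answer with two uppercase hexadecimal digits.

2D

XOR the bytes together:
  start with 0xF6
  0xF6 ⊕ 0x4F = 0xB9
  0xB9 ⊕ 0xA0 = 0x19
  0x19 ⊕ 0x76 = 0x6F
  0x6F ⊕ 0xE0 = 0x8F
  0x8F ⊕ 0xA2 = 0x2D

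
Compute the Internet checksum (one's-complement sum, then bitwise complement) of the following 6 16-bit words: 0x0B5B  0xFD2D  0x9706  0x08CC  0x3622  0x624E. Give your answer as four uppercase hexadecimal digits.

One's-complement addition (fold any carry out of bit 15 back into bit 0):
  0x0B5B + 0xFD2D = 0x10888 → wrap carry → 0x0889
  0x0889 + 0x9706 = 0x09F8F
  0x9F8F + 0x08CC = 0x0A85B
  0xA85B + 0x3622 = 0x0DE7D
  0xDE7D + 0x624E = 0x140CB → wrap carry → 0x40CC
One's-complement sum = 0x40CC.
Checksum = ~0x40CC & 0xFFFF = 0xBF33.

BF33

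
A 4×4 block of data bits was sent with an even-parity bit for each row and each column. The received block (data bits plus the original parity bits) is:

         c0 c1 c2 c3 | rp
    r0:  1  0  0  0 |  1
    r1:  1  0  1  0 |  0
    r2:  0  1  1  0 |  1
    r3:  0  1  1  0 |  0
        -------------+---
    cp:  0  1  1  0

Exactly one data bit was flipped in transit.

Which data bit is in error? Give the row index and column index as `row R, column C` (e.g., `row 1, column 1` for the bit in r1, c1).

Recompute each row's even parity and compare to rp:
  r0: data parity 1, sent rp 1 → ok
  r1: data parity 0, sent rp 0 → ok
  r2: data parity 0, sent rp 1 → mismatch
  r3: data parity 0, sent rp 0 → ok
Recompute each column's even parity and compare to cp:
  c0: data parity 0, sent cp 0 → ok
  c1: data parity 0, sent cp 1 → mismatch
  c2: data parity 1, sent cp 1 → ok
  c3: data parity 0, sent cp 0 → ok
Exactly one row (r2) and one column (c1) fail → the flipped bit is at their intersection.

row 2, column 1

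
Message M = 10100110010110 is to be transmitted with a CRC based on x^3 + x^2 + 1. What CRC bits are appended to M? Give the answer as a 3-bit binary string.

010

Append 3 zeros: 10100110010110000. Divide by 1101 (XOR where the leading bit is 1):
  pos 0: 1010 XOR 1101 = 0111
  pos 1: 1110 XOR 1101 = 0011
  pos 3: 1111 XOR 1101 = 0010
  pos 5: 1000 XOR 1101 = 0101
  pos 6: 1011 XOR 1101 = 0110
  pos 7: 1100 XOR 1101 = 0001
  pos 10: 1110 XOR 1101 = 0011
  pos 12: 1100 XOR 1101 = 0001
Remainder (last 3 bits) = 010. This is the CRC / FCS.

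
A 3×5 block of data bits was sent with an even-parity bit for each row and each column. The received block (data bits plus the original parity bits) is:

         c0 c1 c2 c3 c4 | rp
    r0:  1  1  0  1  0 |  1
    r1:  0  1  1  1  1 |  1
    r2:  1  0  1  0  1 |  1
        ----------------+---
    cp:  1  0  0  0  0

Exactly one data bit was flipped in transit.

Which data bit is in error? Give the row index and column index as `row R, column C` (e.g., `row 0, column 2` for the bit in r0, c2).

row 1, column 0

Recompute each row's even parity and compare to rp:
  r0: data parity 1, sent rp 1 → ok
  r1: data parity 0, sent rp 1 → mismatch
  r2: data parity 1, sent rp 1 → ok
Recompute each column's even parity and compare to cp:
  c0: data parity 0, sent cp 1 → mismatch
  c1: data parity 0, sent cp 0 → ok
  c2: data parity 0, sent cp 0 → ok
  c3: data parity 0, sent cp 0 → ok
  c4: data parity 0, sent cp 0 → ok
Exactly one row (r1) and one column (c0) fail → the flipped bit is at their intersection.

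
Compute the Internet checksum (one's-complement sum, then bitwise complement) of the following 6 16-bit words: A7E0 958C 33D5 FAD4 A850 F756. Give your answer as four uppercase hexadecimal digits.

One's-complement addition (fold any carry out of bit 15 back into bit 0):
  0xA7E0 + 0x958C = 0x13D6C → wrap carry → 0x3D6D
  0x3D6D + 0x33D5 = 0x07142
  0x7142 + 0xFAD4 = 0x16C16 → wrap carry → 0x6C17
  0x6C17 + 0xA850 = 0x11467 → wrap carry → 0x1468
  0x1468 + 0xF756 = 0x10BBE → wrap carry → 0x0BBF
One's-complement sum = 0x0BBF.
Checksum = ~0x0BBF & 0xFFFF = 0xF440.

F440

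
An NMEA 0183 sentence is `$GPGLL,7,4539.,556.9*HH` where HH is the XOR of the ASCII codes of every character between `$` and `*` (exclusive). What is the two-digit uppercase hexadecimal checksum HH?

XOR the ASCII codes of the payload characters:
  'G' = 0x47 → acc = 0x47
  'P' = 0x50 → acc = 0x17
  'G' = 0x47 → acc = 0x50
  'L' = 0x4C → acc = 0x1C
  'L' = 0x4C → acc = 0x50
  ',' = 0x2C → acc = 0x7C
  '7' = 0x37 → acc = 0x4B
  ',' = 0x2C → acc = 0x67
  '4' = 0x34 → acc = 0x53
  '5' = 0x35 → acc = 0x66
  '3' = 0x33 → acc = 0x55
  '9' = 0x39 → acc = 0x6C
  '.' = 0x2E → acc = 0x42
  ',' = 0x2C → acc = 0x6E
  '5' = 0x35 → acc = 0x5B
  '5' = 0x35 → acc = 0x6E
  '6' = 0x36 → acc = 0x58
  '.' = 0x2E → acc = 0x76
  '9' = 0x39 → acc = 0x4F
Checksum = 0x4F.

4F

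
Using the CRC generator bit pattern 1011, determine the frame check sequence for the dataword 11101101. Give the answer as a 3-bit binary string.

100

Append 3 zeros: 11101101000. Divide by 1011 (XOR where the leading bit is 1):
  pos 0: 1110 XOR 1011 = 0101
  pos 1: 1011 XOR 1011 = 0000
  pos 5: 1010 XOR 1011 = 0001
Remainder (last 3 bits) = 100. This is the CRC / FCS.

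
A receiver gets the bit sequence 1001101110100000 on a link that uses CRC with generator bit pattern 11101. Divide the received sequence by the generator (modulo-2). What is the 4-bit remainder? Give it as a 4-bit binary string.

Modulo-2 division of 1001101110100000 by 11101:
  pos 0: 10011 XOR 11101 = 01110
  pos 1: 11100 XOR 11101 = 00001
  pos 5: 11110 XOR 11101 = 00011
  pos 8: 11100 XOR 11101 = 00001
Remainder = 1000 (nonzero — an error is detected).

1000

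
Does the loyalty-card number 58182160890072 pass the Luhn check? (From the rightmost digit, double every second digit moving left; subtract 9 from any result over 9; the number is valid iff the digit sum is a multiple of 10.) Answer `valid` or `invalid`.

valid

From the right, keep odd positions and double even positions (subtract 9 from any doubled value over 9):
  doubled (positions 2,4,...): 5 0 7 3 4 2 1 → sum 22
  kept (positions 1,3,...): 2 0 9 0 1 8 8 → sum 28
Total = 50.
50 mod 10 = 0, so the number is valid.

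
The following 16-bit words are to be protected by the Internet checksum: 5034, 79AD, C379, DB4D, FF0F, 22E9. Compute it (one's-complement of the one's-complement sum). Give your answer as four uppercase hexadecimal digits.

One's-complement addition (fold any carry out of bit 15 back into bit 0):
  0x5034 + 0x79AD = 0x0C9E1
  0xC9E1 + 0xC379 = 0x18D5A → wrap carry → 0x8D5B
  0x8D5B + 0xDB4D = 0x168A8 → wrap carry → 0x68A9
  0x68A9 + 0xFF0F = 0x167B8 → wrap carry → 0x67B9
  0x67B9 + 0x22E9 = 0x08AA2
One's-complement sum = 0x8AA2.
Checksum = ~0x8AA2 & 0xFFFF = 0x755D.

755D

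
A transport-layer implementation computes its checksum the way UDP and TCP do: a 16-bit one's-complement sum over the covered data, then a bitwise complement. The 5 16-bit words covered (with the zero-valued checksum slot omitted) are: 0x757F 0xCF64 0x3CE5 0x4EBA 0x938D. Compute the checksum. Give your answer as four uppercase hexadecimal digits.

9BEE

One's-complement addition (fold any carry out of bit 15 back into bit 0):
  0x757F + 0xCF64 = 0x144E3 → wrap carry → 0x44E4
  0x44E4 + 0x3CE5 = 0x081C9
  0x81C9 + 0x4EBA = 0x0D083
  0xD083 + 0x938D = 0x16410 → wrap carry → 0x6411
One's-complement sum = 0x6411.
Checksum = ~0x6411 & 0xFFFF = 0x9BEE.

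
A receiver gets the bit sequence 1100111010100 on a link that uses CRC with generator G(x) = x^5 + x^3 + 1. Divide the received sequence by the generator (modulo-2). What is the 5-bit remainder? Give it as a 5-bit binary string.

Modulo-2 division of 1100111010100 by 101001:
  pos 0: 110011 XOR 101001 = 011010
  pos 1: 110101 XOR 101001 = 011100
  pos 2: 111000 XOR 101001 = 010001
  pos 3: 100011 XOR 101001 = 001010
  pos 5: 101001 XOR 101001 = 000000
Remainder = 00000 (zero — the frame passes the CRC check).

00000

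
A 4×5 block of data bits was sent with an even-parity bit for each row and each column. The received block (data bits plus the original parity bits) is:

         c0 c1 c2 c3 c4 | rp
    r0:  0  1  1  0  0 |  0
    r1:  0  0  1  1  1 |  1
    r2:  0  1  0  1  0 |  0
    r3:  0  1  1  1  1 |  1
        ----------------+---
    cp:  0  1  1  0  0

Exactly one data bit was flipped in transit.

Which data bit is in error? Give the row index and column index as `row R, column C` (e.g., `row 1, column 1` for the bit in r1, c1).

Recompute each row's even parity and compare to rp:
  r0: data parity 0, sent rp 0 → ok
  r1: data parity 1, sent rp 1 → ok
  r2: data parity 0, sent rp 0 → ok
  r3: data parity 0, sent rp 1 → mismatch
Recompute each column's even parity and compare to cp:
  c0: data parity 0, sent cp 0 → ok
  c1: data parity 1, sent cp 1 → ok
  c2: data parity 1, sent cp 1 → ok
  c3: data parity 1, sent cp 0 → mismatch
  c4: data parity 0, sent cp 0 → ok
Exactly one row (r3) and one column (c3) fail → the flipped bit is at their intersection.

row 3, column 3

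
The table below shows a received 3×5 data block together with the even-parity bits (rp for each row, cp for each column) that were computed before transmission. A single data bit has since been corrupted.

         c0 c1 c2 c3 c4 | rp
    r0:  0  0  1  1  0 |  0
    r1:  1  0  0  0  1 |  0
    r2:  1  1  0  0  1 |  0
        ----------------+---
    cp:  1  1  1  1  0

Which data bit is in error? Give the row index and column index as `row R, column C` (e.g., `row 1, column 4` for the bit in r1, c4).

Recompute each row's even parity and compare to rp:
  r0: data parity 0, sent rp 0 → ok
  r1: data parity 0, sent rp 0 → ok
  r2: data parity 1, sent rp 0 → mismatch
Recompute each column's even parity and compare to cp:
  c0: data parity 0, sent cp 1 → mismatch
  c1: data parity 1, sent cp 1 → ok
  c2: data parity 1, sent cp 1 → ok
  c3: data parity 1, sent cp 1 → ok
  c4: data parity 0, sent cp 0 → ok
Exactly one row (r2) and one column (c0) fail → the flipped bit is at their intersection.

row 2, column 0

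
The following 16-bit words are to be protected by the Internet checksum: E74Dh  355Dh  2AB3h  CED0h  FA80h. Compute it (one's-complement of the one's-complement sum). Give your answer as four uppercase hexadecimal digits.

EF4F

One's-complement addition (fold any carry out of bit 15 back into bit 0):
  0xE74D + 0x355D = 0x11CAA → wrap carry → 0x1CAB
  0x1CAB + 0x2AB3 = 0x0475E
  0x475E + 0xCED0 = 0x1162E → wrap carry → 0x162F
  0x162F + 0xFA80 = 0x110AF → wrap carry → 0x10B0
One's-complement sum = 0x10B0.
Checksum = ~0x10B0 & 0xFFFF = 0xEF4F.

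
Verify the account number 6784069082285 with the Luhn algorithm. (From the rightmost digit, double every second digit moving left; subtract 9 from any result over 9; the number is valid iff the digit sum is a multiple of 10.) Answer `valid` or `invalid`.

From the right, keep odd positions and double even positions (subtract 9 from any doubled value over 9):
  doubled (positions 2,4,...): 7 4 0 3 8 5 → sum 27
  kept (positions 1,3,...): 5 2 8 9 0 8 6 → sum 38
Total = 65.
65 mod 10 = 5, so the number is invalid.

invalid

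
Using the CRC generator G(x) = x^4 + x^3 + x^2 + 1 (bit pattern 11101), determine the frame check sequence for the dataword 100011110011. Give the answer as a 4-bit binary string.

Append 4 zeros: 1000111100110000. Divide by 11101 (XOR where the leading bit is 1):
  pos 0: 10001 XOR 11101 = 01100
  pos 1: 11001 XOR 11101 = 00100
  pos 3: 10011 XOR 11101 = 01110
  pos 4: 11100 XOR 11101 = 00001
  pos 8: 10110 XOR 11101 = 01011
  pos 9: 10110 XOR 11101 = 01011
  pos 10: 10110 XOR 11101 = 01011
  pos 11: 10110 XOR 11101 = 01011
Remainder (last 4 bits) = 1011. This is the CRC / FCS.

1011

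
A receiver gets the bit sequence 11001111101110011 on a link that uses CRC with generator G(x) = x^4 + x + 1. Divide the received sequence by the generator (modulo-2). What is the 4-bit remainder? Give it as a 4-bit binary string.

Modulo-2 division of 11001111101110011 by 10011:
  pos 0: 11001 XOR 10011 = 01010
  pos 1: 10101 XOR 10011 = 00110
  pos 3: 11011 XOR 10011 = 01000
  pos 4: 10001 XOR 10011 = 00010
  pos 7: 10011 XOR 10011 = 00000
  pos 12: 10011 XOR 10011 = 00000
Remainder = 0000 (zero — the frame passes the CRC check).

0000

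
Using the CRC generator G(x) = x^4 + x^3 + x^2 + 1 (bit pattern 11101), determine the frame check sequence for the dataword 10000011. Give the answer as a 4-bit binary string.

0111

Append 4 zeros: 100000110000. Divide by 11101 (XOR where the leading bit is 1):
  pos 0: 10000 XOR 11101 = 01101
  pos 1: 11010 XOR 11101 = 00111
  pos 3: 11111 XOR 11101 = 00010
  pos 6: 10000 XOR 11101 = 01101
  pos 7: 11010 XOR 11101 = 00111
Remainder (last 4 bits) = 0111. This is the CRC / FCS.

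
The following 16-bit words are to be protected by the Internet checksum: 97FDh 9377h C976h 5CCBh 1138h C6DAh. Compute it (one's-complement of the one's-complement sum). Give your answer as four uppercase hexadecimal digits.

One's-complement addition (fold any carry out of bit 15 back into bit 0):
  0x97FD + 0x9377 = 0x12B74 → wrap carry → 0x2B75
  0x2B75 + 0xC976 = 0x0F4EB
  0xF4EB + 0x5CCB = 0x151B6 → wrap carry → 0x51B7
  0x51B7 + 0x1138 = 0x062EF
  0x62EF + 0xC6DA = 0x129C9 → wrap carry → 0x29CA
One's-complement sum = 0x29CA.
Checksum = ~0x29CA & 0xFFFF = 0xD635.

D635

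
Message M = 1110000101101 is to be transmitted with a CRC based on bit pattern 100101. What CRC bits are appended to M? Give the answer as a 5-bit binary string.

11010

Append 5 zeros: 111000010110100000. Divide by 100101 (XOR where the leading bit is 1):
  pos 0: 111000 XOR 100101 = 011101
  pos 1: 111010 XOR 100101 = 011111
  pos 2: 111111 XOR 100101 = 011010
  pos 3: 110100 XOR 100101 = 010001
  pos 4: 100011 XOR 100101 = 000110
  pos 7: 110101 XOR 100101 = 010000
  pos 8: 100000 XOR 100101 = 000101
  pos 11: 101000 XOR 100101 = 001101
Remainder (last 5 bits) = 11010. This is the CRC / FCS.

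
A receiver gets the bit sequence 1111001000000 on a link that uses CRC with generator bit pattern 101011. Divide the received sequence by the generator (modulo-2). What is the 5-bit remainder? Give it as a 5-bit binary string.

Modulo-2 division of 1111001000000 by 101011:
  pos 0: 111100 XOR 101011 = 010111
  pos 1: 101111 XOR 101011 = 000100
  pos 4: 100000 XOR 101011 = 001011
  pos 6: 101100 XOR 101011 = 000111
Remainder = 01110 (nonzero — an error is detected).

01110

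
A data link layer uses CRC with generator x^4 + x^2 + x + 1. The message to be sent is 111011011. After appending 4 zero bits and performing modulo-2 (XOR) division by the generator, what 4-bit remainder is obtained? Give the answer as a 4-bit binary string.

1011

Append 4 zeros: 1110110110000. Divide by 10111 (XOR where the leading bit is 1):
  pos 0: 11101 XOR 10111 = 01010
  pos 1: 10101 XOR 10111 = 00010
  pos 4: 10011 XOR 10111 = 00100
  pos 6: 10000 XOR 10111 = 00111
  pos 8: 11100 XOR 10111 = 01011
Remainder (last 4 bits) = 1011. This is the CRC / FCS.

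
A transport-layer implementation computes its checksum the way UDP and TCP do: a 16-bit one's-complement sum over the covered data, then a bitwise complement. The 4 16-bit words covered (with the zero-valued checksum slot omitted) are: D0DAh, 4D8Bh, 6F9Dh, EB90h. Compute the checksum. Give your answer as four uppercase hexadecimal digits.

One's-complement addition (fold any carry out of bit 15 back into bit 0):
  0xD0DA + 0x4D8B = 0x11E65 → wrap carry → 0x1E66
  0x1E66 + 0x6F9D = 0x08E03
  0x8E03 + 0xEB90 = 0x17993 → wrap carry → 0x7994
One's-complement sum = 0x7994.
Checksum = ~0x7994 & 0xFFFF = 0x866B.

866B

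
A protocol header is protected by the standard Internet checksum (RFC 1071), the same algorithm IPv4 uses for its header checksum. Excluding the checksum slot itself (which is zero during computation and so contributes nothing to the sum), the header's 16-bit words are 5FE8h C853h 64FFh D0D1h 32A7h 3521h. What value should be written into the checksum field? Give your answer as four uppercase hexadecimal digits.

One's-complement addition (fold any carry out of bit 15 back into bit 0):
  0x5FE8 + 0xC853 = 0x1283B → wrap carry → 0x283C
  0x283C + 0x64FF = 0x08D3B
  0x8D3B + 0xD0D1 = 0x15E0C → wrap carry → 0x5E0D
  0x5E0D + 0x32A7 = 0x090B4
  0x90B4 + 0x3521 = 0x0C5D5
One's-complement sum = 0xC5D5.
Checksum = ~0xC5D5 & 0xFFFF = 0x3A2A.

3A2A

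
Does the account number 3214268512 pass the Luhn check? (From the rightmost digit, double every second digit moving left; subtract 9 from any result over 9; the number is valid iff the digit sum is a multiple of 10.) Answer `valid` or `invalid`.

From the right, keep odd positions and double even positions (subtract 9 from any doubled value over 9):
  doubled (positions 2,4,...): 2 7 4 2 6 → sum 21
  kept (positions 1,3,...): 2 5 6 4 2 → sum 19
Total = 40.
40 mod 10 = 0, so the number is valid.

valid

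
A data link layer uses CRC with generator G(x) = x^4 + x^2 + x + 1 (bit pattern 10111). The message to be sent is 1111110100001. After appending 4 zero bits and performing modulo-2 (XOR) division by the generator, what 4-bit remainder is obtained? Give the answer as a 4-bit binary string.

Append 4 zeros: 11111101000010000. Divide by 10111 (XOR where the leading bit is 1):
  pos 0: 11111 XOR 10111 = 01000
  pos 1: 10001 XOR 10111 = 00110
  pos 3: 11001 XOR 10111 = 01110
  pos 4: 11100 XOR 10111 = 01011
  pos 5: 10110 XOR 10111 = 00001
  pos 9: 10010 XOR 10111 = 00101
  pos 11: 10100 XOR 10111 = 00011
Remainder (last 4 bits) = 0110. This is the CRC / FCS.

0110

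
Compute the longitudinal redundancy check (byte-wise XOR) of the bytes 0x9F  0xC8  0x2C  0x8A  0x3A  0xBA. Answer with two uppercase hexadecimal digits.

71

XOR the bytes together:
  start with 0x9F
  0x9F ⊕ 0xC8 = 0x57
  0x57 ⊕ 0x2C = 0x7B
  0x7B ⊕ 0x8A = 0xF1
  0xF1 ⊕ 0x3A = 0xCB
  0xCB ⊕ 0xBA = 0x71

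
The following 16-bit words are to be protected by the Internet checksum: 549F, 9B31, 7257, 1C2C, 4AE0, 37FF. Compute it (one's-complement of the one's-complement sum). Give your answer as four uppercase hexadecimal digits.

FECB

One's-complement addition (fold any carry out of bit 15 back into bit 0):
  0x549F + 0x9B31 = 0x0EFD0
  0xEFD0 + 0x7257 = 0x16227 → wrap carry → 0x6228
  0x6228 + 0x1C2C = 0x07E54
  0x7E54 + 0x4AE0 = 0x0C934
  0xC934 + 0x37FF = 0x10133 → wrap carry → 0x0134
One's-complement sum = 0x0134.
Checksum = ~0x0134 & 0xFFFF = 0xFECB.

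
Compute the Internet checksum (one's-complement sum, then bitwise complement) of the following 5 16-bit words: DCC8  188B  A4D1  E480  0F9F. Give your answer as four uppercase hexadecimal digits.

One's-complement addition (fold any carry out of bit 15 back into bit 0):
  0xDCC8 + 0x188B = 0x0F553
  0xF553 + 0xA4D1 = 0x19A24 → wrap carry → 0x9A25
  0x9A25 + 0xE480 = 0x17EA5 → wrap carry → 0x7EA6
  0x7EA6 + 0x0F9F = 0x08E45
One's-complement sum = 0x8E45.
Checksum = ~0x8E45 & 0xFFFF = 0x71BA.

71BA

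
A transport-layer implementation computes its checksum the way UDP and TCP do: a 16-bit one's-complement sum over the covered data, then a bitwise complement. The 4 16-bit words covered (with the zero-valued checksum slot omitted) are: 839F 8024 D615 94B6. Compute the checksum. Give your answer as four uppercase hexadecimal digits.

916F

One's-complement addition (fold any carry out of bit 15 back into bit 0):
  0x839F + 0x8024 = 0x103C3 → wrap carry → 0x03C4
  0x03C4 + 0xD615 = 0x0D9D9
  0xD9D9 + 0x94B6 = 0x16E8F → wrap carry → 0x6E90
One's-complement sum = 0x6E90.
Checksum = ~0x6E90 & 0xFFFF = 0x916F.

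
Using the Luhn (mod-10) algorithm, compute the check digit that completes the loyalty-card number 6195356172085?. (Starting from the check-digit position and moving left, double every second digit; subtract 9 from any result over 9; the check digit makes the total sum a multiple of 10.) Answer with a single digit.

1

Partial digits right→left: 5 8 0 2 7 1 6 5 3 5 9 1 6
Double every second digit counting from the check-digit position (so the 1st, 3rd, 5th, ... of the partial from the right).
  doubled (with −9 where >9): 1 0 5 3 6 9 3 → sum 27
  kept as-is: 8 2 1 5 5 1 → sum 22
Total = 27 + 22 = 49.
Check digit = (10 − (49 mod 10)) mod 10 = 1.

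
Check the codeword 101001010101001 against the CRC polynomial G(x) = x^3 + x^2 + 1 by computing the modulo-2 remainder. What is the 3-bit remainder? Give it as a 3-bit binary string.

Modulo-2 division of 101001010101001 by 1101:
  pos 0: 1010 XOR 1101 = 0111
  pos 1: 1110 XOR 1101 = 0011
  pos 3: 1110 XOR 1101 = 0011
  pos 5: 1110 XOR 1101 = 0011
  pos 7: 1110 XOR 1101 = 0011
  pos 9: 1110 XOR 1101 = 0011
  pos 11: 1101 XOR 1101 = 0000
Remainder = 000 (zero — the frame passes the CRC check).

000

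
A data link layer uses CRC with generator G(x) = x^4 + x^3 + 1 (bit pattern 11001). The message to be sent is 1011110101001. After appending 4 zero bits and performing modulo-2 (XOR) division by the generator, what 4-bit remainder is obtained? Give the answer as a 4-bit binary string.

Append 4 zeros: 10111101010010000. Divide by 11001 (XOR where the leading bit is 1):
  pos 0: 10111 XOR 11001 = 01110
  pos 1: 11101 XOR 11001 = 00100
  pos 3: 10001 XOR 11001 = 01000
  pos 4: 10000 XOR 11001 = 01001
  pos 5: 10011 XOR 11001 = 01010
  pos 6: 10100 XOR 11001 = 01101
  pos 7: 11010 XOR 11001 = 00011
  pos 10: 11100 XOR 11001 = 00101
  pos 12: 10100 XOR 11001 = 01101
Remainder (last 4 bits) = 1101. This is the CRC / FCS.

1101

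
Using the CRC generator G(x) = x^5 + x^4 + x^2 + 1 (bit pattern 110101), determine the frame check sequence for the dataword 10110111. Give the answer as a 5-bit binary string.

00011

Append 5 zeros: 1011011100000. Divide by 110101 (XOR where the leading bit is 1):
  pos 0: 101101 XOR 110101 = 011000
  pos 1: 110001 XOR 110101 = 000100
  pos 4: 100100 XOR 110101 = 010001
  pos 5: 100010 XOR 110101 = 010111
  pos 6: 101110 XOR 110101 = 011011
  pos 7: 110110 XOR 110101 = 000011
Remainder (last 5 bits) = 00011. This is the CRC / FCS.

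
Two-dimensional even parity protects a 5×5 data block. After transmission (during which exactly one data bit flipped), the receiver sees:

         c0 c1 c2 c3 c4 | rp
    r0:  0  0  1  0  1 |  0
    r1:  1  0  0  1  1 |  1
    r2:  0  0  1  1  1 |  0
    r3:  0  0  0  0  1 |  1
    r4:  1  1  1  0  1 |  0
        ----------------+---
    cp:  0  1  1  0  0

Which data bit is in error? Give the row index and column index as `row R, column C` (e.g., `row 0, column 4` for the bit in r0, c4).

Recompute each row's even parity and compare to rp:
  r0: data parity 0, sent rp 0 → ok
  r1: data parity 1, sent rp 1 → ok
  r2: data parity 1, sent rp 0 → mismatch
  r3: data parity 1, sent rp 1 → ok
  r4: data parity 0, sent rp 0 → ok
Recompute each column's even parity and compare to cp:
  c0: data parity 0, sent cp 0 → ok
  c1: data parity 1, sent cp 1 → ok
  c2: data parity 1, sent cp 1 → ok
  c3: data parity 0, sent cp 0 → ok
  c4: data parity 1, sent cp 0 → mismatch
Exactly one row (r2) and one column (c4) fail → the flipped bit is at their intersection.

row 2, column 4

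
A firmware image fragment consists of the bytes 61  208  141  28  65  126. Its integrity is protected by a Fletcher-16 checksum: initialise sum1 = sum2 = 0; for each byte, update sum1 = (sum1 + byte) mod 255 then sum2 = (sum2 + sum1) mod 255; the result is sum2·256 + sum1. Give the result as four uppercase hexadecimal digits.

Running sums (mod 255):
  after byte 0 (61): sum1=61, sum2=61
  after byte 1 (208): sum1=14, sum2=75
  after byte 2 (141): sum1=155, sum2=230
  after byte 3 (28): sum1=183, sum2=158
  after byte 4 (65): sum1=248, sum2=151
  after byte 5 (126): sum1=119, sum2=15
Checksum = sum2·256 + sum1 = 15·256 + 119 = 3959 = 0x0F77.

0F77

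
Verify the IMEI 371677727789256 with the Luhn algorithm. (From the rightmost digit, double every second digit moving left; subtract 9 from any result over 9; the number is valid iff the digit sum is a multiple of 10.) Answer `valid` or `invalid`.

invalid

From the right, keep odd positions and double even positions (subtract 9 from any doubled value over 9):
  doubled (positions 2,4,...): 1 9 5 4 5 3 5 → sum 32
  kept (positions 1,3,...): 6 2 8 7 7 7 1 3 → sum 41
Total = 73.
73 mod 10 = 3, so the number is invalid.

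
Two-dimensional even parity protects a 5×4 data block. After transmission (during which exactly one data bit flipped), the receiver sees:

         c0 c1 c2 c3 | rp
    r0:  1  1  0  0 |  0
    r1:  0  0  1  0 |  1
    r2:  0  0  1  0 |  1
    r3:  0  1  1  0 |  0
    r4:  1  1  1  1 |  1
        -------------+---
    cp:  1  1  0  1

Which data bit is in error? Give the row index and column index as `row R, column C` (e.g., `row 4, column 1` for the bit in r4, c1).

Recompute each row's even parity and compare to rp:
  r0: data parity 0, sent rp 0 → ok
  r1: data parity 1, sent rp 1 → ok
  r2: data parity 1, sent rp 1 → ok
  r3: data parity 0, sent rp 0 → ok
  r4: data parity 0, sent rp 1 → mismatch
Recompute each column's even parity and compare to cp:
  c0: data parity 0, sent cp 1 → mismatch
  c1: data parity 1, sent cp 1 → ok
  c2: data parity 0, sent cp 0 → ok
  c3: data parity 1, sent cp 1 → ok
Exactly one row (r4) and one column (c0) fail → the flipped bit is at their intersection.

row 4, column 0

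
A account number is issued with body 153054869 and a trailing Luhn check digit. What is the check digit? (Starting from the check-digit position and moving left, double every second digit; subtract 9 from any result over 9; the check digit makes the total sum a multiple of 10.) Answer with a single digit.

0

Partial digits right→left: 9 6 8 4 5 0 3 5 1
Double every second digit counting from the check-digit position (so the 1st, 3rd, 5th, ... of the partial from the right).
  doubled (with −9 where >9): 9 7 1 6 2 → sum 25
  kept as-is: 6 4 0 5 → sum 15
Total = 25 + 15 = 40.
Check digit = (10 − (40 mod 10)) mod 10 = 0.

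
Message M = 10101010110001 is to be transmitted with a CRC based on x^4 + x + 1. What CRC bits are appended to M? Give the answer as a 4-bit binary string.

1010

Append 4 zeros: 101010101100010000. Divide by 10011 (XOR where the leading bit is 1):
  pos 0: 10101 XOR 10011 = 00110
  pos 2: 11001 XOR 10011 = 01010
  pos 3: 10100 XOR 10011 = 00111
  pos 5: 11111 XOR 10011 = 01100
  pos 6: 11000 XOR 10011 = 01011
  pos 7: 10110 XOR 10011 = 00101
  pos 9: 10101 XOR 10011 = 00110
  pos 11: 11000 XOR 10011 = 01011
  pos 12: 10110 XOR 10011 = 00101
Remainder (last 4 bits) = 1010. This is the CRC / FCS.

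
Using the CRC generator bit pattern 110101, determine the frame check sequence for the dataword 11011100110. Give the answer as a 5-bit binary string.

Append 5 zeros: 1101110011000000. Divide by 110101 (XOR where the leading bit is 1):
  pos 0: 110111 XOR 110101 = 000010
  pos 4: 100011 XOR 110101 = 010110
  pos 5: 101100 XOR 110101 = 011001
  pos 6: 110010 XOR 110101 = 000111
  pos 9: 111000 XOR 110101 = 001101
Remainder (last 5 bits) = 11010. This is the CRC / FCS.

11010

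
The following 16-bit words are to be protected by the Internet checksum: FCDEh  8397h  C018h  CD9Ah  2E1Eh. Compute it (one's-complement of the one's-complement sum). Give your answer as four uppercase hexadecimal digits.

C3B7

One's-complement addition (fold any carry out of bit 15 back into bit 0):
  0xFCDE + 0x8397 = 0x18075 → wrap carry → 0x8076
  0x8076 + 0xC018 = 0x1408E → wrap carry → 0x408F
  0x408F + 0xCD9A = 0x10E29 → wrap carry → 0x0E2A
  0x0E2A + 0x2E1E = 0x03C48
One's-complement sum = 0x3C48.
Checksum = ~0x3C48 & 0xFFFF = 0xC3B7.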